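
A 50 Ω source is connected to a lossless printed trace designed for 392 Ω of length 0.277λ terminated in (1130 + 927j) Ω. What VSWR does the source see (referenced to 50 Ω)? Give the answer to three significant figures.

VSWR ≈ 1.58

βl = 2π × 0.277 = 99.7°
tan(βl) = -5.84
Z_in = Z_0·(Z_L + jZ_0·tanβl)/(Z_0 + jZ_L·tanβl) = 78.9 − j2.27 Ω
Γ_s = (Z_in − Z_s)/(Z_in + Z_s) = (28.9 − j2.27)/(129 − j2.27), |Γ_s| = 0.225
VSWR = (1 + |Γ_s|)/(1 − |Γ_s|)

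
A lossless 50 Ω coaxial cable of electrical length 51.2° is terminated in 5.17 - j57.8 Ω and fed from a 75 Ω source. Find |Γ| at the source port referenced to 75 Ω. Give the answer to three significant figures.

|Γ| ≈ 0.943

tan(βl) = 1.24
Z_in = Z_0·(Z_L + jZ_0·tanβl)/(Z_0 + jZ_L·tanβl) = 2.21 + j1.68 Ω
Γ_s = (Z_in − Z_s)/(Z_in + Z_s) = (-72.8 + j1.68)/(77.2 + j1.68), |Γ_s| = 0.943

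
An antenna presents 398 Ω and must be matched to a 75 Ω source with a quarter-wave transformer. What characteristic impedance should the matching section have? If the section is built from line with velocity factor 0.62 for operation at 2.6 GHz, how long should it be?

Z_qwt = √(Z_0·R_L) = √(75 × 398) = √29850
λ = 0.62·c/f = 0.0715 m, so l = λ/4 = 0.0179 m

Z_qwt ≈ 173 Ω; length ≈ 1.79 cm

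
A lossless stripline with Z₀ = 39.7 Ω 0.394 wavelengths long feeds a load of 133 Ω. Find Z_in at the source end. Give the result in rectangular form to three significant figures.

βl = 2π × 0.394 = 142°
tan(βl) = tan(142°) = -0.786
Z_in = Z_0·(Z_L + jZ_0·tanβl)/(Z_0 + jZ_L·tanβl)
     = 39.7·(133 − j31.2)/(39.7 − j105)

Z_in ≈ 27.1 + j40.2 Ω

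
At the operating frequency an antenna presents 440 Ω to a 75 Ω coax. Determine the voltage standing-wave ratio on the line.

For a purely resistive load, VSWR = R_L/Z_0 or Z_0/R_L (whichever > 1) = 440/75

VSWR ≈ 5.87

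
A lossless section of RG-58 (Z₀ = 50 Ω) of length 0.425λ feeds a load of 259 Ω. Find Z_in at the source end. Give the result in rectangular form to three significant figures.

βl = 2π × 0.425 = 153°
tan(βl) = tan(153°) = -0.51
Z_in = Z_0·(Z_L + jZ_0·tanβl)/(Z_0 + jZ_L·tanβl)
     = 50·(259 − j25.5)/(50 − j132)

Z_in ≈ 41 + j82.6 Ω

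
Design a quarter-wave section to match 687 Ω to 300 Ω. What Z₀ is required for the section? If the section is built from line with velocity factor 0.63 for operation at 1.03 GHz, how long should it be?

Z_qwt ≈ 454 Ω; length ≈ 4.59 cm

Z_qwt = √(Z_0·R_L) = √(300 × 687) = √206100
λ = 0.63·c/f = 0.183 m, so l = λ/4 = 0.0459 m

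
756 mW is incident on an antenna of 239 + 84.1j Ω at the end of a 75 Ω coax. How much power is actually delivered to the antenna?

|Γ| = |(164 + j84.1)/(314 + j84.1)| = 0.567
|Γ|² = 0.321
P_refl = |Γ|²·P_inc = 243 mW, P_del = (1 − |Γ|²)·P_inc = 513 mW

P_delivered ≈ 513 mW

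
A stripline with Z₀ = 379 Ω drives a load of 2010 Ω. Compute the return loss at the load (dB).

Γ = (2010 − 379)/(2010 + 379) = 0.683
RL = −20·log₁₀|Γ| = −20·log₁₀(0.683)

RL ≈ 3.32 dB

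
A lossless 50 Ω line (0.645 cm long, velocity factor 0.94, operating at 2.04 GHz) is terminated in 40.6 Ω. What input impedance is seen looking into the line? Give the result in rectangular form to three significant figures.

λ = v/f = 0.94·c / 2.04 GHz = 0.138 m
βl = 2π·l/λ = 2π × 0.0467 = 16.8°
tan(βl) = tan(16.8°) = 0.302
Z_in = Z_0·(Z_L + jZ_0·tanβl)/(Z_0 + jZ_L·tanβl)
     = 50·(40.6 + j15.1)/(50 + j12.3)

Z_in ≈ 41.8 + j4.85 Ω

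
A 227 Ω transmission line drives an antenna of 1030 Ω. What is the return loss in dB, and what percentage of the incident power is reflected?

RL ≈ 3.89 dB; 40.8% of incident power reflected

Γ = (1030 − 227)/(1030 + 227) = 0.639
RL = −20·log₁₀(0.639) = 3.89 dB
P_refl/P_inc = |Γ|² = 0.408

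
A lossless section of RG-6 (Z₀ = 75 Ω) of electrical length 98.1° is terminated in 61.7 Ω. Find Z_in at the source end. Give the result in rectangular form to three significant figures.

tan(βl) = tan(98.1°) = -7.03
Z_in = Z_0·(Z_L + jZ_0·tanβl)/(Z_0 + jZ_L·tanβl)
     = 75·(61.7 − j527)/(75 − j434)

Z_in ≈ 90.3 − j4.95 Ω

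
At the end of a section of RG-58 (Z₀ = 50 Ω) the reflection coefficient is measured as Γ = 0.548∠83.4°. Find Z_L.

Z_L ≈ 29.8 + j46.4 Ω

Z_L = Z_0·(1 + Γ)/(1 − Γ) = 50·(1.06 + j0.544)/(0.937 − j0.544)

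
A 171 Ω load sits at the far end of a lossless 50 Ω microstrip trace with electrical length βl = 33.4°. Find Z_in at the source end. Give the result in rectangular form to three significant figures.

Z_in ≈ 40.3 − j58 Ω

tan(βl) = tan(33.4°) = 0.659
Z_in = Z_0·(Z_L + jZ_0·tanβl)/(Z_0 + jZ_L·tanβl)
     = 50·(171 + j33)/(50 + j113)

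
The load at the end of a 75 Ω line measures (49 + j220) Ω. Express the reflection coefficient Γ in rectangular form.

Γ = (Z_L − Z_0)/(Z_L + Z_0) = (-26 + j220)/(124 + j220)

Γ ≈ 0.708 + j0.517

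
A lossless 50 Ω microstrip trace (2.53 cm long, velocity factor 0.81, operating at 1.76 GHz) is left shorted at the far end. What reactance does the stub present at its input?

X_in ≈ 112 Ω (inductive)

λ = v/f = 0.81·c / 1.76 GHz = 0.138 m
βl = 2π·l/λ = 2π × 0.183 = 66°
tan(βl) = 2.24
For a shorted stub, Z_in = jZ_0·tan(βl)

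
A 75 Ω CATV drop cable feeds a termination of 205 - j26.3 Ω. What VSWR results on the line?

Γ = (Z_L − Z_0)/(Z_L + Z_0) = (130 − j26.3)/(280 − j26.3)
|Γ| = 133/281 = 0.472
VSWR = (1 + |Γ|)/(1 − |Γ|) = 1.47/0.528

VSWR ≈ 2.79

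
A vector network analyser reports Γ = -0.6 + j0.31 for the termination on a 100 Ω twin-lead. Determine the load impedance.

Z_L ≈ 20.5 + j23.3 Ω

Z_L = Z_0·(1 + Γ)/(1 − Γ) = 100·(0.4 + j0.31)/(1.6 − j0.31)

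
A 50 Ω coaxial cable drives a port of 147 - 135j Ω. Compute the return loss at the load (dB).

RL ≈ 3.15 dB

Γ = (97 − j135)/(197 − j135), |Γ| = 0.696
RL = −20·log₁₀|Γ| = −20·log₁₀(0.696)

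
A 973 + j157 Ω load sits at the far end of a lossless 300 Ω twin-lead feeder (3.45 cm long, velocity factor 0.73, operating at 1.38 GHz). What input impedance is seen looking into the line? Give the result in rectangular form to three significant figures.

λ = v/f = 0.73·c / 1.38 GHz = 0.159 m
βl = 2π·l/λ = 2π × 0.217 = 78.3°
tan(βl) = tan(78.3°) = 4.81
Z_in = Z_0·(Z_L + jZ_0·tanβl)/(Z_0 + jZ_L·tanβl)
     = 300·(973 + j1600)/(-456 + j4680)

Z_in ≈ 95.6 − j71.6 Ω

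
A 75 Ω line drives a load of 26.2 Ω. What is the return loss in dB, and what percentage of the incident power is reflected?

RL ≈ 6.34 dB; 23.3% of incident power reflected

Γ = (26.2 − 75)/(26.2 + 75) = -0.482
RL = −20·log₁₀(0.482) = 6.34 dB
P_refl/P_inc = |Γ|² = 0.233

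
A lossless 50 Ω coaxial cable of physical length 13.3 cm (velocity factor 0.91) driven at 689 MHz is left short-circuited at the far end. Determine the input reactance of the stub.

X_in ≈ -83.7 Ω (capacitive)

λ = v/f = 0.91·c / 689 MHz = 0.396 m
βl = 2π·l/λ = 2π × 0.336 = 121°
tan(βl) = -1.67
For a short-circuited stub, Z_in = jZ_0·tan(βl)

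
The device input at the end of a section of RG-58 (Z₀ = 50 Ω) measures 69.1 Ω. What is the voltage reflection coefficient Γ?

Γ = 0.16

Γ = (Z_L − Z_0)/(Z_L + Z_0) = (69.1 − 50)/(69.1 + 50) = 19.1/119.1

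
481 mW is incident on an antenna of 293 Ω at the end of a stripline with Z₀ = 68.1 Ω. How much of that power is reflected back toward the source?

Γ = (293 − 68.1)/(293 + 68.1) = 0.623
|Γ|² = 0.388
P_refl = |Γ|²·P_inc = 187 mW, P_del = (1 − |Γ|²)·P_inc = 294 mW

P_reflected ≈ 187 mW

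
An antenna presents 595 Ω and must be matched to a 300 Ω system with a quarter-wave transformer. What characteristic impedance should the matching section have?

Z_qwt = √(Z_0·R_L) = √(300 × 595) = √178500

Z_qwt ≈ 422 Ω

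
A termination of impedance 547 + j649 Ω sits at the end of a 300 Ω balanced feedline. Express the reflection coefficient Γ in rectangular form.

Γ ≈ 0.554 + j0.342

Γ = (Z_L − Z_0)/(Z_L + Z_0) = (247 + j649)/(847 + j649)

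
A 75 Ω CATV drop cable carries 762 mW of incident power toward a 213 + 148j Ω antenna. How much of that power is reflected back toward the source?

|Γ| = |(138 + j148)/(288 + j148)| = 0.625
|Γ|² = 0.391
P_refl = |Γ|²·P_inc = 298 mW, P_del = (1 − |Γ|²)·P_inc = 464 mW

P_reflected ≈ 298 mW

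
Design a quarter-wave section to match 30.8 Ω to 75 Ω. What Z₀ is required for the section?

Z_qwt ≈ 48.1 Ω

Z_qwt = √(Z_0·R_L) = √(75 × 30.8) = √2310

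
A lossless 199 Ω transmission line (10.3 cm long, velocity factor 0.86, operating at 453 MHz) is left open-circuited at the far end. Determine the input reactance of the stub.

X_in ≈ -92.3 Ω (capacitive)

λ = v/f = 0.86·c / 453 MHz = 0.57 m
βl = 2π·l/λ = 2π × 0.181 = 65.1°
tan(βl) = 2.15
For an open-circuited stub, Z_in = −jZ_0·cot(βl) = −jZ_0/tan(βl)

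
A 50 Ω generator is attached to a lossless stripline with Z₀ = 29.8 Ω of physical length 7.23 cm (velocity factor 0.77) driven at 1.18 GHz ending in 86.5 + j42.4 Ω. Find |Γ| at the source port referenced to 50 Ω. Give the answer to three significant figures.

λ = v/f = 0.77·c / 1.18 GHz = 0.196 m
βl = 2π·l/λ = 2π × 0.369 = 133°
tan(βl) = -1.07
Z_in = Z_0·(Z_L + jZ_0·tanβl)/(Z_0 + jZ_L·tanβl) = 11.6 + j18.4 Ω
Γ_s = (Z_in − Z_s)/(Z_in + Z_s) = (-38.4 + j18.4)/(61.6 + j18.4), |Γ_s| = 0.663

|Γ| ≈ 0.663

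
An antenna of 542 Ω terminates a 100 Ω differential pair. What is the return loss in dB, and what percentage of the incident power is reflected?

Γ = (542 − 100)/(542 + 100) = 0.688
RL = −20·log₁₀(0.688) = 3.24 dB
P_refl/P_inc = |Γ|² = 0.474

RL ≈ 3.24 dB; 47.4% of incident power reflected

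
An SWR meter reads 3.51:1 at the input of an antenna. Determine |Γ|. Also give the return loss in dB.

|Γ| ≈ 0.557; return loss ≈ 5.09 dB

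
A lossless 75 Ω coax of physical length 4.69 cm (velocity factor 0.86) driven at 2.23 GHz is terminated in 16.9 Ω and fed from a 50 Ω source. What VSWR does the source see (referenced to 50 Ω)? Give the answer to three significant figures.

VSWR ≈ 4.16

λ = v/f = 0.86·c / 2.23 GHz = 0.116 m
βl = 2π·l/λ = 2π × 0.405 = 146°
tan(βl) = -0.676
Z_in = Z_0·(Z_L + jZ_0·tanβl)/(Z_0 + jZ_L·tanβl) = 24.1 − j47 Ω
Γ_s = (Z_in − Z_s)/(Z_in + Z_s) = (-25.9 − j47)/(74.1 − j47), |Γ_s| = 0.612
VSWR = (1 + |Γ_s|)/(1 − |Γ_s|)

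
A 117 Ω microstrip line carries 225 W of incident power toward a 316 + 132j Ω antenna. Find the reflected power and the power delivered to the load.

|Γ| = |(199 + j132)/(433 + j132)| = 0.528
|Γ|² = 0.278
P_refl = |Γ|²·P_inc = 62.6 W, P_del = (1 − |Γ|²)·P_inc = 162 W

P_reflected ≈ 62.6 W; P_delivered ≈ 162 W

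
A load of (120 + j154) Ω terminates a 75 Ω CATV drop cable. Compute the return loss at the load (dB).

Γ = (45 + j154)/(195 + j154), |Γ| = 0.646
RL = −20·log₁₀|Γ| = −20·log₁₀(0.646)

RL ≈ 3.8 dB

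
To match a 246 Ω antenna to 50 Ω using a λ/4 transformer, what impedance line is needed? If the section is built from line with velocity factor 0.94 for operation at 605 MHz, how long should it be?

Z_qwt = √(Z_0·R_L) = √(50 × 246) = √12300
λ = 0.94·c/f = 0.466 m, so l = λ/4 = 0.117 m

Z_qwt ≈ 111 Ω; length ≈ 11.7 cm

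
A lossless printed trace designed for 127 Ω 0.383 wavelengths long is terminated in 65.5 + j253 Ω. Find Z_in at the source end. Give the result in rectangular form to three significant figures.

Z_in ≈ 14.8 + j51.8 Ω

βl = 2π × 0.383 = 138°
tan(βl) = tan(138°) = -0.904
Z_in = Z_0·(Z_L + jZ_0·tanβl)/(Z_0 + jZ_L·tanβl)
     = 127·(65.5 + j138)/(356 − j59.2)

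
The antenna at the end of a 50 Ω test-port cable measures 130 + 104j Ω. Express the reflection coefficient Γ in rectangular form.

Γ = (Z_L − Z_0)/(Z_L + Z_0) = (80 + j104)/(180 + j104)

Γ ≈ 0.583 + j0.241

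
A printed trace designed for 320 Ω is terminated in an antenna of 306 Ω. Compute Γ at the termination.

Γ = (Z_L − Z_0)/(Z_L + Z_0) = (306 − 320)/(306 + 320) = -14/626

Γ = -0.0224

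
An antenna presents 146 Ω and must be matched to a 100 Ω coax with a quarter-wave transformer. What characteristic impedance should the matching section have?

Z_qwt = √(Z_0·R_L) = √(100 × 146) = √14600

Z_qwt ≈ 121 Ω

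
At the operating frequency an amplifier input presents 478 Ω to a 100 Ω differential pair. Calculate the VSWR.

VSWR ≈ 4.78

For a purely resistive load, VSWR = R_L/Z_0 or Z_0/R_L (whichever > 1) = 478/100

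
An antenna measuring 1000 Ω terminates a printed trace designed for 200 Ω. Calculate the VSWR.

VSWR ≈ 5

Γ = (1000 − 200)/(1000 + 200) = 0.667
VSWR = (1 + 0.667)/(1 − 0.667)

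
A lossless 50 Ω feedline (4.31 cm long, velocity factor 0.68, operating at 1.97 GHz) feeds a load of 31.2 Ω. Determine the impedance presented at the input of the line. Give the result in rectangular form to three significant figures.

Z_in ≈ 36.9 − j15.7 Ω

λ = v/f = 0.68·c / 1.97 GHz = 0.104 m
βl = 2π·l/λ = 2π × 0.416 = 150°
tan(βl) = tan(150°) = -0.581
Z_in = Z_0·(Z_L + jZ_0·tanβl)/(Z_0 + jZ_L·tanβl)
     = 50·(31.2 − j29.1)/(50 − j18.1)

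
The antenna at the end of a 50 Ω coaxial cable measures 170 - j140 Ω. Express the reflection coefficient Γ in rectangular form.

Γ ≈ 0.676 − j0.206

Γ = (Z_L − Z_0)/(Z_L + Z_0) = (120 − j140)/(220 − j140)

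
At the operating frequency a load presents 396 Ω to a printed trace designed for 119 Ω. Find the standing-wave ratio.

For a purely resistive load, VSWR = R_L/Z_0 or Z_0/R_L (whichever > 1) = 396/119

VSWR ≈ 3.33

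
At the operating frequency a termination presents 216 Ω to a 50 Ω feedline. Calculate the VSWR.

VSWR ≈ 4.32

Γ = (216 − 50)/(216 + 50) = 0.624
VSWR = (1 + 0.624)/(1 − 0.624)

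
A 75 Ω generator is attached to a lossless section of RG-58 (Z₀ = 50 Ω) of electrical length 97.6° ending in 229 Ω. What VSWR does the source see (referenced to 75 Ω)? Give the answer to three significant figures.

tan(βl) = -7.49
Z_in = Z_0·(Z_L + jZ_0·tanβl)/(Z_0 + jZ_L·tanβl) = 11.1 + j6.35 Ω
Γ_s = (Z_in − Z_s)/(Z_in + Z_s) = (-63.9 + j6.35)/(86.1 + j6.35), |Γ_s| = 0.744
VSWR = (1 + |Γ_s|)/(1 − |Γ_s|)

VSWR ≈ 6.81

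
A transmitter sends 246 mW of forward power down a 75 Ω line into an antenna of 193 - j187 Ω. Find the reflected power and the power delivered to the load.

|Γ| = |(118 − j187)/(268 − j187)| = 0.677
|Γ|² = 0.458
P_refl = |Γ|²·P_inc = 113 mW, P_del = (1 − |Γ|²)·P_inc = 133 mW

P_reflected ≈ 113 mW; P_delivered ≈ 133 mW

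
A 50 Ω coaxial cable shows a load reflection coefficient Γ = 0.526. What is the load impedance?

Z_L = Z_0·(1 + Γ)/(1 − Γ) = 50·(1.53)/(0.474)

Z_L ≈ 161 Ω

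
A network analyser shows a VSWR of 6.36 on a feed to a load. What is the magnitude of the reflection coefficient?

|Γ| ≈ 0.728

|Γ| = (S − 1)/(S + 1) = (6.36 − 1)/(6.36 + 1) = 5.36/7.36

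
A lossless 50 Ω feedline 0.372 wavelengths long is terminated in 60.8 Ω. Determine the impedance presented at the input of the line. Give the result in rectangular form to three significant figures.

Z_in ≈ 48.7 + j9.58 Ω

βl = 2π × 0.372 = 134°
tan(βl) = tan(134°) = -1.04
Z_in = Z_0·(Z_L + jZ_0·tanβl)/(Z_0 + jZ_L·tanβl)
     = 50·(60.8 − j51.9)/(50 − j63.1)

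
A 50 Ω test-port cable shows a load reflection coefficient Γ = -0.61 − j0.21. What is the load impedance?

Z_L ≈ 11.1 − j7.97 Ω

Z_L = Z_0·(1 + Γ)/(1 − Γ) = 50·(0.39 − j0.21)/(1.61 + j0.21)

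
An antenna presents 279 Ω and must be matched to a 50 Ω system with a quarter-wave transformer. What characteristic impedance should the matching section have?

Z_qwt = √(Z_0·R_L) = √(50 × 279) = √13950

Z_qwt ≈ 118 Ω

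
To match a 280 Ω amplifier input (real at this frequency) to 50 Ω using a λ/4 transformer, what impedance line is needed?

Z_qwt ≈ 118 Ω

Z_qwt = √(Z_0·R_L) = √(50 × 280) = √14000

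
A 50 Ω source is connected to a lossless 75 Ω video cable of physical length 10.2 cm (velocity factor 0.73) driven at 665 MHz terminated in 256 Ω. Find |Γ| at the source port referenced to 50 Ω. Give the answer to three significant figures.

|Γ| ≈ 0.458

λ = v/f = 0.73·c / 665 MHz = 0.329 m
βl = 2π·l/λ = 2π × 0.31 = 112°
tan(βl) = -2.54
Z_in = Z_0·(Z_L + jZ_0·tanβl)/(Z_0 + jZ_L·tanβl) = 25 + j26.7 Ω
Γ_s = (Z_in − Z_s)/(Z_in + Z_s) = (-25 + j26.7)/(75 + j26.7), |Γ_s| = 0.458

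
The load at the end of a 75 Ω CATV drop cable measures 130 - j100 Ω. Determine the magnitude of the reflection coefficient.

|Γ| ≈ 0.5

Γ = (Z_L − Z_0)/(Z_L + Z_0) = (55 − j100)/(205 − j100)
|Γ| = 114/228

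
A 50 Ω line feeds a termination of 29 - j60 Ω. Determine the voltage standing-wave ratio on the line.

Γ = (Z_L − Z_0)/(Z_L + Z_0) = (-21 − j60)/(79 − j60)
|Γ| = 63.6/99.2 = 0.641
VSWR = (1 + |Γ|)/(1 − |Γ|) = 1.64/0.359

VSWR ≈ 4.57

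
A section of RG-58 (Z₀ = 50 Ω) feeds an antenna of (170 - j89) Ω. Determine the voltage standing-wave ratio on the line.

VSWR ≈ 4.4

Γ = (Z_L − Z_0)/(Z_L + Z_0) = (120 − j89)/(220 − j89)
|Γ| = 149/237 = 0.63
VSWR = (1 + |Γ|)/(1 − |Γ|) = 1.63/0.37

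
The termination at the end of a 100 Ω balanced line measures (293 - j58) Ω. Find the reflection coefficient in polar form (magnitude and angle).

Γ = (Z_L − Z_0)/(Z_L + Z_0) = (193 − j58)/(393 − j58)
|Γ| = 202/397 = 0.507

Γ ≈ 0.507 ∠ -8.33°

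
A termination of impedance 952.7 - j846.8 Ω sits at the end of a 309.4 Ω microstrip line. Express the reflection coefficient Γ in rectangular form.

Γ = (Z_L − Z_0)/(Z_L + Z_0) = (643.3 − j846.8)/(1262 − j846.8)

Γ ≈ 0.662 − j0.227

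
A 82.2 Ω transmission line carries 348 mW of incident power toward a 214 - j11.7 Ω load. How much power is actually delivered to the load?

|Γ| = |(131.8 − j11.7)/(296.2 − j11.7)| = 0.446
|Γ|² = 0.199
P_refl = |Γ|²·P_inc = 69.3 mW, P_del = (1 − |Γ|²)·P_inc = 279 mW

P_delivered ≈ 279 mW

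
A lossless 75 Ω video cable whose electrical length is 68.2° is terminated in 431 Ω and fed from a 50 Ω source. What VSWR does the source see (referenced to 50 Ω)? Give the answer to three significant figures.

VSWR ≈ 4.51

tan(βl) = 2.5
Z_in = Z_0·(Z_L + jZ_0·tanβl)/(Z_0 + jZ_L·tanβl) = 15.1 − j28.9 Ω
Γ_s = (Z_in − Z_s)/(Z_in + Z_s) = (-34.9 − j28.9)/(65.1 − j28.9), |Γ_s| = 0.637
VSWR = (1 + |Γ_s|)/(1 − |Γ_s|)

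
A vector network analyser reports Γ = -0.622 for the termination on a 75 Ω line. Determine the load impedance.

Z_L = Z_0·(1 + Γ)/(1 − Γ) = 75·(0.378)/(1.62)

Z_L ≈ 17.5 Ω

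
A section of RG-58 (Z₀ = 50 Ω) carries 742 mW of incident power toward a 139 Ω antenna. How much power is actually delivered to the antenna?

P_delivered ≈ 577 mW

Γ = (139 − 50)/(139 + 50) = 0.471
|Γ|² = 0.222
P_refl = |Γ|²·P_inc = 165 mW, P_del = (1 − |Γ|²)·P_inc = 577 mW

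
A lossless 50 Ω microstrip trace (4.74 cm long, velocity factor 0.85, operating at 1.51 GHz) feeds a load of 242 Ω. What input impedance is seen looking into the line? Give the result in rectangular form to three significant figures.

Z_in ≈ 10.7 + j9.33 Ω

λ = v/f = 0.85·c / 1.51 GHz = 0.169 m
βl = 2π·l/λ = 2π × 0.281 = 101°
tan(βl) = tan(101°) = -5.12
Z_in = Z_0·(Z_L + jZ_0·tanβl)/(Z_0 + jZ_L·tanβl)
     = 50·(242 − j256)/(50 − j1240)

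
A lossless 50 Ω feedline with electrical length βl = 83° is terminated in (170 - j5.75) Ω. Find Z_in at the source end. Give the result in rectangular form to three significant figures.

tan(βl) = tan(83°) = 8.14
Z_in = Z_0·(Z_L + jZ_0·tanβl)/(Z_0 + jZ_L·tanβl)
     = 50·(170 + j401)/(96.8 + j1380)

Z_in ≈ 14.9 − j5.1 Ω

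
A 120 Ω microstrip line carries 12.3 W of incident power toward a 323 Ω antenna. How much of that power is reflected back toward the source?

P_reflected ≈ 2.58 W

Γ = (323 − 120)/(323 + 120) = 0.458
|Γ|² = 0.21
P_refl = |Γ|²·P_inc = 2.58 W, P_del = (1 − |Γ|²)·P_inc = 9.72 W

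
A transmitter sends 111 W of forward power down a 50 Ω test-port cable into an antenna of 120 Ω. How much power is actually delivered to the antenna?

Γ = (120 − 50)/(120 + 50) = 0.412
|Γ|² = 0.17
P_refl = |Γ|²·P_inc = 18.8 W, P_del = (1 − |Γ|²)·P_inc = 92.2 W

P_delivered ≈ 92.2 W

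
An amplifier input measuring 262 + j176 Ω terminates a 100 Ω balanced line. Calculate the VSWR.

Γ = (Z_L − Z_0)/(Z_L + Z_0) = (162 + j176)/(362 + j176)
|Γ| = 239/403 = 0.594
VSWR = (1 + |Γ|)/(1 − |Γ|) = 1.59/0.406

VSWR ≈ 3.93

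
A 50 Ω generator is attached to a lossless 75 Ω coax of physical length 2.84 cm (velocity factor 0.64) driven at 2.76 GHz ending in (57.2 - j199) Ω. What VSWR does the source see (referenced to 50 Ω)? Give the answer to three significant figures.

λ = v/f = 0.64·c / 2.76 GHz = 0.0696 m
βl = 2π·l/λ = 2π × 0.408 = 147°
tan(βl) = -0.65
Z_in = Z_0·(Z_L + jZ_0·tanβl)/(Z_0 + jZ_L·tanβl) = 105 + j270 Ω
Γ_s = (Z_in − Z_s)/(Z_in + Z_s) = (55.5 + j270)/(155 + j270), |Γ_s| = 0.884
VSWR = (1 + |Γ_s|)/(1 − |Γ_s|)

VSWR ≈ 16.3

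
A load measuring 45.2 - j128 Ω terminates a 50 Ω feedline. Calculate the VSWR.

Γ = (Z_L − Z_0)/(Z_L + Z_0) = (-4.8 − j128)/(95.2 − j128)
|Γ| = 128/160 = 0.803
VSWR = (1 + |Γ|)/(1 − |Γ|) = 1.8/0.197

VSWR ≈ 9.15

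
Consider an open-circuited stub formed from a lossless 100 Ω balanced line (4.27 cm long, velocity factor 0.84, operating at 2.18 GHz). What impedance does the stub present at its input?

λ = v/f = 0.84·c / 2.18 GHz = 0.116 m
βl = 2π·l/λ = 2π × 0.369 = 133°
tan(βl) = -1.07
For an open-circuited stub, Z_in = −jZ_0·cot(βl) = −jZ_0/tan(βl)

Z_in ≈ +j93.2 Ω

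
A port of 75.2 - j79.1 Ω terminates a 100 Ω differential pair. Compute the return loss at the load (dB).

RL ≈ 7.31 dB

Γ = (-24.8 − j79.1)/(175.2 − j79.1), |Γ| = 0.431
RL = −20·log₁₀|Γ| = −20·log₁₀(0.431)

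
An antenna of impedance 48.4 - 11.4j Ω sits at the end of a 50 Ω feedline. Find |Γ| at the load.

|Γ| ≈ 0.116

Γ = (Z_L − Z_0)/(Z_L + Z_0) = (-1.6 − j11.4)/(98.4 − j11.4)
|Γ| = 11.5/99.1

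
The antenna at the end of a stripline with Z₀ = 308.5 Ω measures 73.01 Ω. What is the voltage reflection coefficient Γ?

Γ = -0.617

Γ = (Z_L − Z_0)/(Z_L + Z_0) = (73.01 − 308.5)/(73.01 + 308.5) = -235.5/381.5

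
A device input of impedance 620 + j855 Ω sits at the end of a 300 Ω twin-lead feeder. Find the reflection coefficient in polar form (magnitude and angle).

Γ ≈ 0.727 ∠ 26.6°

Γ = (Z_L − Z_0)/(Z_L + Z_0) = (320 + j855)/(920 + j855)
|Γ| = 913/1260 = 0.727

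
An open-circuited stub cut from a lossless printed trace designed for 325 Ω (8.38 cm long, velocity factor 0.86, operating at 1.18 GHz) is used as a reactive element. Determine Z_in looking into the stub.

λ = v/f = 0.86·c / 1.18 GHz = 0.219 m
βl = 2π·l/λ = 2π × 0.383 = 138°
tan(βl) = -0.901
For an open-circuited stub, Z_in = −jZ_0·cot(βl) = −jZ_0/tan(βl)

Z_in ≈ +j361 Ω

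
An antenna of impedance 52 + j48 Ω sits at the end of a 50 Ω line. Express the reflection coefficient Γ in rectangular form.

Γ ≈ 0.197 + j0.378

Γ = (Z_L − Z_0)/(Z_L + Z_0) = (2 + j48)/(102 + j48)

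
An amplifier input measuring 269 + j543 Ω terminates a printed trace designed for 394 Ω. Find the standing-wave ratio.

VSWR ≈ 4.72

Γ = (Z_L − Z_0)/(Z_L + Z_0) = (-125 + j543)/(663 + j543)
|Γ| = 557/857 = 0.65
VSWR = (1 + |Γ|)/(1 − |Γ|) = 1.65/0.35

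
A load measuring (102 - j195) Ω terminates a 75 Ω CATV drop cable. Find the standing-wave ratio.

VSWR ≈ 6.92

Γ = (Z_L − Z_0)/(Z_L + Z_0) = (27 − j195)/(177 − j195)
|Γ| = 197/263 = 0.748
VSWR = (1 + |Γ|)/(1 − |Γ|) = 1.75/0.252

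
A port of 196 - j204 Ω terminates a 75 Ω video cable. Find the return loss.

Γ = (121 − j204)/(271 − j204), |Γ| = 0.699
RL = −20·log₁₀|Γ| = −20·log₁₀(0.699)

RL ≈ 3.11 dB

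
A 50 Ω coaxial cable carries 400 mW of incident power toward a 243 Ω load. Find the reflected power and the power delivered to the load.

P_reflected ≈ 174 mW; P_delivered ≈ 226 mW

Γ = (243 − 50)/(243 + 50) = 0.659
|Γ|² = 0.434
P_refl = |Γ|²·P_inc = 174 mW, P_del = (1 − |Γ|²)·P_inc = 226 mW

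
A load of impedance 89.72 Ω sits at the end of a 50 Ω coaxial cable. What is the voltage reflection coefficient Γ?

Γ = 0.284

Γ = (Z_L − Z_0)/(Z_L + Z_0) = (89.72 − 50)/(89.72 + 50) = 39.72/139.7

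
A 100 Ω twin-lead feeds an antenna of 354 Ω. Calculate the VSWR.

VSWR ≈ 3.54

Γ = (354 − 100)/(354 + 100) = 0.559
VSWR = (1 + 0.559)/(1 − 0.559)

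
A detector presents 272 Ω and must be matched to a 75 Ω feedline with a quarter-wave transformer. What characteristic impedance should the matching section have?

Z_qwt = √(Z_0·R_L) = √(75 × 272) = √20400

Z_qwt ≈ 143 Ω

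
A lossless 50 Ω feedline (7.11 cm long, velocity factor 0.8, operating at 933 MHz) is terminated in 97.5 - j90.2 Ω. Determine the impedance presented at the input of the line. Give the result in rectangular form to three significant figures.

λ = v/f = 0.8·c / 933 MHz = 0.257 m
βl = 2π·l/λ = 2π × 0.276 = 99.5°
tan(βl) = tan(99.5°) = -5.97
Z_in = Z_0·(Z_L + jZ_0·tanβl)/(Z_0 + jZ_L·tanβl)
     = 50·(97.5 − j389)/(-489 − j582)

Z_in ≈ 15.5 + j21.4 Ω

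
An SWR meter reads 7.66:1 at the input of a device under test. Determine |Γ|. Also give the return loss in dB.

|Γ| = (S − 1)/(S + 1) = (7.66 − 1)/(7.66 + 1) = 6.66/8.66
RL = −20·log₁₀|Γ| = −20·log₁₀(0.769)

|Γ| ≈ 0.769; return loss ≈ 2.28 dB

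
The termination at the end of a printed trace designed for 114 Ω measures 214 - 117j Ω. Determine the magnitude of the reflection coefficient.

|Γ| ≈ 0.442

Γ = (Z_L − Z_0)/(Z_L + Z_0) = (100 − j117)/(328 − j117)
|Γ| = 154/348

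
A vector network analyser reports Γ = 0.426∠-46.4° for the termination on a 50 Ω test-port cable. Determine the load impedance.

Z_L = Z_0·(1 + Γ)/(1 − Γ) = 50·(1.29 − j0.308)/(0.706 + j0.308)

Z_L ≈ 68.9 − j51.9 Ω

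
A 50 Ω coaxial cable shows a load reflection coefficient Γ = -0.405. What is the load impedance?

Z_L = Z_0·(1 + Γ)/(1 − Γ) = 50·(0.595)/(1.41)

Z_L ≈ 21.2 Ω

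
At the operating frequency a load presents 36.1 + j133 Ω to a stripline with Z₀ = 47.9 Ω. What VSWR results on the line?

Γ = (Z_L − Z_0)/(Z_L + Z_0) = (-11.8 + j133)/(84 + j133)
|Γ| = 134/157 = 0.849
VSWR = (1 + |Γ|)/(1 − |Γ|) = 1.85/0.151

VSWR ≈ 12.2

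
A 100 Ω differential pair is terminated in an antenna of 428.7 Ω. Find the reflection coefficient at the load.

Γ = 0.622

Γ = (Z_L − Z_0)/(Z_L + Z_0) = (428.7 − 100)/(428.7 + 100) = 328.7/528.7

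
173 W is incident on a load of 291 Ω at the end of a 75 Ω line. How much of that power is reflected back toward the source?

P_reflected ≈ 60.3 W

Γ = (291 − 75)/(291 + 75) = 0.59
|Γ|² = 0.348
P_refl = |Γ|²·P_inc = 60.3 W, P_del = (1 − |Γ|²)·P_inc = 113 W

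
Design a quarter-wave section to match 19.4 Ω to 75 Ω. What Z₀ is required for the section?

Z_qwt = √(Z_0·R_L) = √(75 × 19.4) = √1455

Z_qwt ≈ 38.1 Ω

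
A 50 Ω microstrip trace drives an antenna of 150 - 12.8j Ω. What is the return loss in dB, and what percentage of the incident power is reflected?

Γ = (100 − j12.8)/(200 − j12.8), |Γ| = 0.503
RL = −20·log₁₀(0.503) = 5.97 dB
P_refl/P_inc = |Γ|² = 0.253

RL ≈ 5.97 dB; 25.3% of incident power reflected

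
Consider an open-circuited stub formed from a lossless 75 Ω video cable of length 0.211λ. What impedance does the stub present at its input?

Z_in ≈ −j18.8 Ω

βl = 2π × 0.211 = 76°
tan(βl) = 4
For an open-circuited stub, Z_in = −jZ_0·cot(βl) = −jZ_0/tan(βl)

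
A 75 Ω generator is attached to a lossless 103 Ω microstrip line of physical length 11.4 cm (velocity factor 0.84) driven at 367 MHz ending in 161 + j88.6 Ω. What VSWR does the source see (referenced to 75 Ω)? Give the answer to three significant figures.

λ = v/f = 0.84·c / 367 MHz = 0.687 m
βl = 2π·l/λ = 2π × 0.166 = 59.8°
tan(βl) = 1.72
Z_in = Z_0·(Z_L + jZ_0·tanβl)/(Z_0 + jZ_L·tanβl) = 85.6 − j75.2 Ω
Γ_s = (Z_in − Z_s)/(Z_in + Z_s) = (10.6 − j75.2)/(161 − j75.2), |Γ_s| = 0.428
VSWR = (1 + |Γ_s|)/(1 − |Γ_s|)

VSWR ≈ 2.5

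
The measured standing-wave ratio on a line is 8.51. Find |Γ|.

|Γ| ≈ 0.79

|Γ| = (S − 1)/(S + 1) = (8.51 − 1)/(8.51 + 1) = 7.51/9.51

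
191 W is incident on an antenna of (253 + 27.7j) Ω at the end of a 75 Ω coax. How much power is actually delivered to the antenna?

P_delivered ≈ 134 W

|Γ| = |(178 + j27.7)/(328 + j27.7)| = 0.547
|Γ|² = 0.3
P_refl = |Γ|²·P_inc = 57.2 W, P_del = (1 − |Γ|²)·P_inc = 134 W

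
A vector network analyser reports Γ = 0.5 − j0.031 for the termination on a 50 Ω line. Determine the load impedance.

Z_L = Z_0·(1 + Γ)/(1 − Γ) = 50·(1.5 − j0.031)/(0.5 + j0.031)

Z_L ≈ 149 − j12.4 Ω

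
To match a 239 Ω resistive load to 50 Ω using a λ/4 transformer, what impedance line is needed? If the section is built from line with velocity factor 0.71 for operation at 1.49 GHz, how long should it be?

Z_qwt ≈ 109 Ω; length ≈ 3.57 cm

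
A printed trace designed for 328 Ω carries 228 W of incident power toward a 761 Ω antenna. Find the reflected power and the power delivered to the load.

Γ = (761 − 328)/(761 + 328) = 0.398
|Γ|² = 0.158
P_refl = |Γ|²·P_inc = 36 W, P_del = (1 − |Γ|²)·P_inc = 192 W

P_reflected ≈ 36 W; P_delivered ≈ 192 W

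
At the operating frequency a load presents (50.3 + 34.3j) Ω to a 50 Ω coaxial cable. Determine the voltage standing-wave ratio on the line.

VSWR ≈ 1.96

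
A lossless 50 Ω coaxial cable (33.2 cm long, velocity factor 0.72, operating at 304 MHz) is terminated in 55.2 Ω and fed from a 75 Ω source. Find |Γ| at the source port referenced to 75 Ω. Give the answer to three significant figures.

|Γ| ≈ 0.157

λ = v/f = 0.72·c / 304 MHz = 0.711 m
βl = 2π·l/λ = 2π × 0.467 = 168°
tan(βl) = -0.209
Z_in = Z_0·(Z_L + jZ_0·tanβl)/(Z_0 + jZ_L·tanβl) = 54.7 + j2.17 Ω
Γ_s = (Z_in − Z_s)/(Z_in + Z_s) = (-20.3 + j2.17)/(130 + j2.17), |Γ_s| = 0.157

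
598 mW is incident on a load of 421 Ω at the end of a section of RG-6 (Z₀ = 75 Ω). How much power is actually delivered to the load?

Γ = (421 − 75)/(421 + 75) = 0.698
|Γ|² = 0.487
P_refl = |Γ|²·P_inc = 291 mW, P_del = (1 − |Γ|²)·P_inc = 307 mW

P_delivered ≈ 307 mW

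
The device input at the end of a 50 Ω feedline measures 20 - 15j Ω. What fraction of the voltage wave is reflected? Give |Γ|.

|Γ| ≈ 0.469

Γ = (Z_L − Z_0)/(Z_L + Z_0) = (-30 − j15)/(70 − j15)
|Γ| = 33.5/71.6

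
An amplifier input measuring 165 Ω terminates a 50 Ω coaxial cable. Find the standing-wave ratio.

VSWR ≈ 3.3

Γ = (165 − 50)/(165 + 50) = 0.535
VSWR = (1 + 0.535)/(1 − 0.535)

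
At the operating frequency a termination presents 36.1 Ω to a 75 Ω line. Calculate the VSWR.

VSWR ≈ 2.08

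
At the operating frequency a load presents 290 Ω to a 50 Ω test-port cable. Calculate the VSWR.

For a purely resistive load, VSWR = R_L/Z_0 or Z_0/R_L (whichever > 1) = 290/50

VSWR ≈ 5.8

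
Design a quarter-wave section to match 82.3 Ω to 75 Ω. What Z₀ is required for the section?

Z_qwt = √(Z_0·R_L) = √(75 × 82.3) = √6172

Z_qwt ≈ 78.6 Ω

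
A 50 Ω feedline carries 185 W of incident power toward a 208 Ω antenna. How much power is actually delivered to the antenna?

P_delivered ≈ 116 W

Γ = (208 − 50)/(208 + 50) = 0.612
|Γ|² = 0.375
P_refl = |Γ|²·P_inc = 69.4 W, P_del = (1 − |Γ|²)·P_inc = 116 W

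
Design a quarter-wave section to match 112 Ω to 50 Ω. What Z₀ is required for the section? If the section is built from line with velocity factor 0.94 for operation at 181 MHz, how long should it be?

Z_qwt = √(Z_0·R_L) = √(50 × 112) = √5600
λ = 0.94·c/f = 1.56 m, so l = λ/4 = 0.39 m

Z_qwt ≈ 74.8 Ω; length ≈ 39 cm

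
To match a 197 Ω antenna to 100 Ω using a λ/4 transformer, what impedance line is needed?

Z_qwt ≈ 140 Ω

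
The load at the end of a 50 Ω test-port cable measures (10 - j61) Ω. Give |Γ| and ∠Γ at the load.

Γ ≈ 0.853 ∠ -77.8°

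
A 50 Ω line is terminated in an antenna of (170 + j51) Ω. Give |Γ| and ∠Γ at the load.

Γ = (Z_L − Z_0)/(Z_L + Z_0) = (120 + j51)/(220 + j51)
|Γ| = 130/226 = 0.577

Γ ≈ 0.577 ∠ 9.97°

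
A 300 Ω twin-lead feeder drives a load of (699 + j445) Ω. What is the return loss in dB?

Γ = (399 + j445)/(999 + j445), |Γ| = 0.547
RL = −20·log₁₀|Γ| = −20·log₁₀(0.547)

RL ≈ 5.25 dB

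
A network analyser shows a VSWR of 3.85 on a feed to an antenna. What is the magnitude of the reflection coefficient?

|Γ| ≈ 0.588

|Γ| = (S − 1)/(S + 1) = (3.85 − 1)/(3.85 + 1) = 2.85/4.85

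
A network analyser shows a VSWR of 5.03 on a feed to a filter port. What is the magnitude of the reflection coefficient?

|Γ| ≈ 0.668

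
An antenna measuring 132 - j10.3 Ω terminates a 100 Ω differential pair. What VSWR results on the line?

Γ = (Z_L − Z_0)/(Z_L + Z_0) = (32 − j10.3)/(232 − j10.3)
|Γ| = 33.6/232 = 0.145
VSWR = (1 + |Γ|)/(1 − |Γ|) = 1.14/0.855

VSWR ≈ 1.34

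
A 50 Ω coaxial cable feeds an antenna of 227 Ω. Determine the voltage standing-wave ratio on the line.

Γ = (227 − 50)/(227 + 50) = 0.639
VSWR = (1 + 0.639)/(1 − 0.639)

VSWR ≈ 4.54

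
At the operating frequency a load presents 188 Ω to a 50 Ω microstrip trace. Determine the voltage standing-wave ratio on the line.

For a purely resistive load, VSWR = R_L/Z_0 or Z_0/R_L (whichever > 1) = 188/50

VSWR ≈ 3.76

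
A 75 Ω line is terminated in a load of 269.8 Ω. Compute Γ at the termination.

Γ = 0.565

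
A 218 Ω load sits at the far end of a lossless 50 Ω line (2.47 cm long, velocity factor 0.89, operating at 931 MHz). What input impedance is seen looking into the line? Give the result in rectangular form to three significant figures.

Z_in ≈ 37.7 − j68.8 Ω

λ = v/f = 0.89·c / 931 MHz = 0.287 m
βl = 2π·l/λ = 2π × 0.0861 = 31°
tan(βl) = tan(31°) = 0.601
Z_in = Z_0·(Z_L + jZ_0·tanβl)/(Z_0 + jZ_L·tanβl)
     = 50·(218 + j30)/(50 + j131)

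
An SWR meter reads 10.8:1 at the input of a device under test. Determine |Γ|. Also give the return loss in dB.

|Γ| ≈ 0.831; return loss ≈ 1.61 dB

|Γ| = (S − 1)/(S + 1) = (10.8 − 1)/(10.8 + 1) = 9.8/11.8
RL = −20·log₁₀|Γ| = −20·log₁₀(0.831)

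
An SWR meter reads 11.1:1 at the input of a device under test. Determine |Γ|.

|Γ| ≈ 0.835

|Γ| = (S − 1)/(S + 1) = (11.1 − 1)/(11.1 + 1) = 10.1/12.1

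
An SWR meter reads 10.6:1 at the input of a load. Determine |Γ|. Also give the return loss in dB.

|Γ| = (S − 1)/(S + 1) = (10.6 − 1)/(10.6 + 1) = 9.6/11.6
RL = −20·log₁₀|Γ| = −20·log₁₀(0.828)

|Γ| ≈ 0.828; return loss ≈ 1.64 dB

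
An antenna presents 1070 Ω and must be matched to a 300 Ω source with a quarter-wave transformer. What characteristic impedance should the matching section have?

Z_qwt ≈ 567 Ω

Z_qwt = √(Z_0·R_L) = √(300 × 1070) = √321000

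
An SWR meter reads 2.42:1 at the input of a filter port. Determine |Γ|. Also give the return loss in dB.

|Γ| ≈ 0.415; return loss ≈ 7.63 dB

|Γ| = (S − 1)/(S + 1) = (2.42 − 1)/(2.42 + 1) = 1.42/3.42
RL = −20·log₁₀|Γ| = −20·log₁₀(0.415)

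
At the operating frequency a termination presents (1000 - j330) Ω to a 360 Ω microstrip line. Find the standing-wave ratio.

Γ = (Z_L − Z_0)/(Z_L + Z_0) = (640 − j330)/(1360 − j330)
|Γ| = 720/1400 = 0.515
VSWR = (1 + |Γ|)/(1 − |Γ|) = 1.51/0.485

VSWR ≈ 3.12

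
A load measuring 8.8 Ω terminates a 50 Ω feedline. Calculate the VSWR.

For a purely resistive load, VSWR = R_L/Z_0 or Z_0/R_L (whichever > 1) = 50/8.8

VSWR ≈ 5.68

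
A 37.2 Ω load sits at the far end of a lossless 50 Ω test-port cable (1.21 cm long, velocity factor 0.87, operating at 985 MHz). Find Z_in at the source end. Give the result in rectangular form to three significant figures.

λ = v/f = 0.87·c / 985 MHz = 0.265 m
βl = 2π·l/λ = 2π × 0.0457 = 16.4°
tan(βl) = tan(16.4°) = 0.295
Z_in = Z_0·(Z_L + jZ_0·tanβl)/(Z_0 + jZ_L·tanβl)
     = 50·(37.2 + j14.8)/(50 + j11)

Z_in ≈ 38.6 + j6.28 Ω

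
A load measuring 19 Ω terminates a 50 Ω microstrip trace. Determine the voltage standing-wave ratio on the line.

VSWR ≈ 2.63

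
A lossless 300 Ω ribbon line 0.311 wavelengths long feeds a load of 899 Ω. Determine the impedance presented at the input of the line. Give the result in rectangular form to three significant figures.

Z_in ≈ 114 + j106 Ω

βl = 2π × 0.311 = 112°
tan(βl) = tan(112°) = -2.48
Z_in = Z_0·(Z_L + jZ_0·tanβl)/(Z_0 + jZ_L·tanβl)
     = 300·(899 − j744)/(300 − j2230)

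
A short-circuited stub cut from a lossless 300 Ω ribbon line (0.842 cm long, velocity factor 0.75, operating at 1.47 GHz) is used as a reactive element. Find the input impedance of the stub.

λ = v/f = 0.75·c / 1.47 GHz = 0.153 m
βl = 2π·l/λ = 2π × 0.055 = 19.8°
tan(βl) = 0.36
For a short-circuited stub, Z_in = jZ_0·tan(βl)

Z_in ≈ +j108 Ω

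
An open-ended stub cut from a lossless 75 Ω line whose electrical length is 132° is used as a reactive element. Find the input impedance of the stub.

Z_in ≈ +j67.5 Ω

tan(βl) = -1.11
For an open-ended stub, Z_in = −jZ_0·cot(βl) = −jZ_0/tan(βl)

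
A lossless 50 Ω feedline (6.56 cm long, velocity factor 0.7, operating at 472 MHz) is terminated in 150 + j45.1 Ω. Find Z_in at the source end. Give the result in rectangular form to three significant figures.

λ = v/f = 0.7·c / 472 MHz = 0.445 m
βl = 2π·l/λ = 2π × 0.147 = 53.1°
tan(βl) = tan(53.1°) = 1.33
Z_in = Z_0·(Z_L + jZ_0·tanβl)/(Z_0 + jZ_L·tanβl)
     = 50·(150 + j112)/(-10 + j200)

Z_in ≈ 26 − j38.9 Ω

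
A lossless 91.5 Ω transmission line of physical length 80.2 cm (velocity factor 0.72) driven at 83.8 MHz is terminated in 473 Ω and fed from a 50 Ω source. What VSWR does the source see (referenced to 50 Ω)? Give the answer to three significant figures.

λ = v/f = 0.72·c / 83.8 MHz = 2.58 m
βl = 2π·l/λ = 2π × 0.311 = 112°
tan(βl) = -2.47
Z_in = Z_0·(Z_L + jZ_0·tanβl)/(Z_0 + jZ_L·tanβl) = 20.5 + j35.4 Ω
Γ_s = (Z_in − Z_s)/(Z_in + Z_s) = (-29.5 + j35.4)/(70.5 + j35.4), |Γ_s| = 0.585
VSWR = (1 + |Γ_s|)/(1 − |Γ_s|)

VSWR ≈ 3.81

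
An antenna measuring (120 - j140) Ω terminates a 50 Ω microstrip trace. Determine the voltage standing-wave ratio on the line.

Γ = (Z_L − Z_0)/(Z_L + Z_0) = (70 − j140)/(170 − j140)
|Γ| = 157/220 = 0.711
VSWR = (1 + |Γ|)/(1 − |Γ|) = 1.71/0.289

VSWR ≈ 5.91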